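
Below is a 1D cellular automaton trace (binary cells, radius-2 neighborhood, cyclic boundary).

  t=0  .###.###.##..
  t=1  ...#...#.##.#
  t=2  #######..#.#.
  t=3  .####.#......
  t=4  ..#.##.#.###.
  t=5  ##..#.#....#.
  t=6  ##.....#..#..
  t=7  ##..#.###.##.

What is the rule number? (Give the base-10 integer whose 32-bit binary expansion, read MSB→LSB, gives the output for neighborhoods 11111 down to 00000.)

  nb #####: next=#  (t=2,i=2, bit31=1)
  nb ####.: next=.  (t=2,i=5, bit30=0)
  nb ###.#: next=#  (t=0,i=3, bit29=1)
  nb ###..: next=#  (t=2,i=6, bit28=1)
  nb ##.##: next=.  (t=0,i=4, bit27=0)
  nb ##.#.: next=#  (t=1,i=11, bit26=1)
  nb ##..#: next=.  (t=2,i=7, bit25=0)
  nb ##...: next=.  (t=0,i=11, bit24=0)
  nb #.###: next=.  (t=0,i=5, bit23=0)
  nb #.##.: next=#  (t=0,i=9, bit22=1)
  nb #.#.#: next=.  (t=2,i=11, bit21=0)
  nb #.#..: next=.  (t=1,i=12, bit20=0)
  nb #..##: next=.  (t=6,i=12, bit19=0)
  nb #..#.: next=.  (t=2,i=8, bit18=0)
  nb #...#: next=#  (t=0,i=12, bit17=1)
  nb #....: next=.  (t=3,i=8, bit16=0)
  nb .####: next=#  (t=2,i=1, bit15=1)
  nb .###.: next=.  (t=0,i=2, bit14=0)
  nb .##.#: next=.  (t=1,i=10, bit13=0)
  nb .##..: next=#  (t=0,i=10, bit12=1)
  nb .#.##: next=.  (t=1,i=8, bit11=0)
  nb .#.#.: next=.  (t=2,i=10, bit10=0)
  nb .#..#: next=#  (t=6,i=8, bit9=1)
  nb .#...: next=#  (t=1,i=0, bit8=1)
  nb ..###: next=.  (t=0,i=1, bit7=0)
  nb ..##.: next=#  (t=6,i=0, bit6=1)
  nb ..#.#: next=.  (t=1,i=7, bit5=0)
  nb ..#..: next=#  (t=1,i=3, bit4=1)
  nb ...##: next=.  (t=0,i=0, bit3=0)
  nb ...#.: next=#  (t=1,i=2, bit2=1)
  nb ....#: next=.  (t=3,i=12, bit1=0)
  nb .....: next=#  (t=3,i=9, bit0=1)
  bits 10110100010000101001001101010101 = 3024261973

3024261973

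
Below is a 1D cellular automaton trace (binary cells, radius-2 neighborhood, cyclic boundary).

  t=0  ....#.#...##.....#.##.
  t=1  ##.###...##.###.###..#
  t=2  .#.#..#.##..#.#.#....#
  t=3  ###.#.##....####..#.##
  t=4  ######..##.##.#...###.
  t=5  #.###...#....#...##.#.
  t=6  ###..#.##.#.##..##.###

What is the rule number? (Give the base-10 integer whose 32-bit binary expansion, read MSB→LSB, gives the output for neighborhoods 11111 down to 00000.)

3852537597

  ##### -> #   bit 31 = 1  t=3,i=0
  ####. -> #   bit 30 = 1  t=3,i=1
  ###.# -> #   bit 29 = 1  t=1,i=1
  ###.. -> .   bit 28 = 0  t=1,i=5
  ##.## -> .   bit 27 = 0  t=1,i=2
  ##.#. -> #   bit 26 = 1  t=3,i=3
  ##..# -> .   bit 25 = 0  t=1,i=19
  ##... -> #   bit 24 = 1  t=0,i=12
  #.### -> #   bit 23 = 1  t=1,i=3
  #.##. -> .   bit 22 = 0  t=0,i=19
  #.#.# -> #   bit 21 = 1  t=2,i=1
  #.#.. -> .   bit 20 = 0  t=0,i=6
  #..## -> .   bit 19 = 0  t=1,i=20
  #..#. -> .   bit 18 = 0  t=2,i=5
  #...# -> .   bit 17 = 0  t=0,i=8
  #.... -> #   bit 16 = 1  t=0,i=0
  .#### -> .   bit 15 = 0  t=3,i=13
  .###. -> .   bit 14 = 0  t=1,i=0
  .##.# -> .   bit 13 = 0  t=1,i=10
  .##.. -> .   bit 12 = 0  t=0,i=11
  .#.## -> #   bit 11 = 1  t=0,i=18
  .#.#. -> #   bit 10 = 1  t=0,i=5
  .#..# -> #   bit 9 = 1  t=2,i=4
  .#... -> .   bit 8 = 0  t=0,i=7
  ..### -> #   bit 7 = 1  t=1,i=21
  ..##. -> #   bit 6 = 1  t=0,i=10
  ..#.# -> #   bit 5 = 1  t=0,i=4
  ..#.. -> #   bit 4 = 1  t=5,i=8
  ...## -> #   bit 3 = 1  t=0,i=9
  ...#. -> #   bit 2 = 1  t=0,i=3
  ....# -> .   bit 1 = 0  t=0,i=2
  ..... -> #   bit 0 = 1  t=0,i=1
  bits 11100101101000010000111011111101 = 3852537597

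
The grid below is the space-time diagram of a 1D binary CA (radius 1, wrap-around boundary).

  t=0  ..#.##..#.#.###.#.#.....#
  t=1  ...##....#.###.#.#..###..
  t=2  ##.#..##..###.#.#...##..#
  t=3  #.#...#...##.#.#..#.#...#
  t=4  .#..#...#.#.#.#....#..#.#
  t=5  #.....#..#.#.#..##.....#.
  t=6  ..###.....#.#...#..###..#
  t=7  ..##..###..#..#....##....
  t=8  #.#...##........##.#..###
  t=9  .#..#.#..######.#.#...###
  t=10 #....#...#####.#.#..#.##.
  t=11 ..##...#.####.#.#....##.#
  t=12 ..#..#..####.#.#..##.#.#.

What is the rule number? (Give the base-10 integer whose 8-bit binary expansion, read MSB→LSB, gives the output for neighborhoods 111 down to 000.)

169

  [7] ### => #  t=0,i=13
  [6] ##. => .  t=0,i=5
  [5] #.# => #  t=0,i=3
  [4] #.. => .  t=0,i=0
  [3] .## => #  t=0,i=4
  [2] .#. => .  t=0,i=2
  [1] ..# => .  t=0,i=1
  [0] ... => #  t=0,i=20
  bits 10101001 = 169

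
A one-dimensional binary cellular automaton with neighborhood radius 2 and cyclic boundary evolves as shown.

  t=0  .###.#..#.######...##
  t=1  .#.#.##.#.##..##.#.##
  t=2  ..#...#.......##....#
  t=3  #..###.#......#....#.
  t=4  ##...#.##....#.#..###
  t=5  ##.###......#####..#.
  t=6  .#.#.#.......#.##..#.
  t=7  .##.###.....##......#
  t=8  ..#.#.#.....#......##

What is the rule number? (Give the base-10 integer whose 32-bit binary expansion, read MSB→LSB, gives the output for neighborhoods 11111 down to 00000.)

  [31] ##### => .  t=0,i=12
  [30] ####. => #  t=0,i=14
  [29] ###.# => #  t=0,i=3
  [28] ###.. => #  t=0,i=15
  [27] ##.## => .  t=0,i=0
  [26] ##.#. => .  t=0,i=4
  [25] ##..# => .  t=1,i=12
  [24] ##... => .  t=0,i=16
  [23] #.### => #  t=0,i=1
  [22] #.##. => .  t=1,i=5
  [21] #.#.# => .  t=1,i=1
  [20] #.#.. => #  t=0,i=5
  [19] #..## => .  t=1,i=13
  [18] #..#. => .  t=0,i=7
  [17] #...# => #  t=0,i=17
  [16] #.... => .  t=2,i=8
  [15] .#### => #  t=0,i=11
  [14] .###. => .  t=0,i=2
  [13] .##.# => #  t=0,i=20
  [12] .##.. => .  t=1,i=11
  [11] .#.## => .  t=0,i=9
  [10] .#.#. => #  t=1,i=2
  [9] .#..# => #  t=0,i=6
  [8] .#... => #  t=2,i=3
  [7] ..### => .  t=3,i=3
  [6] ..##. => #  t=0,i=19
  [5] ..#.# => #  t=0,i=8
  [4] ..#.. => .  t=2,i=2
  [3] ...## => .  t=0,i=18
  [2] ...#. => #  t=2,i=5
  [1] ....# => .  t=2,i=12
  [0] ..... => .  t=2,i=9
  bits 01110000100100101010011101100100 = 1888659300

1888659300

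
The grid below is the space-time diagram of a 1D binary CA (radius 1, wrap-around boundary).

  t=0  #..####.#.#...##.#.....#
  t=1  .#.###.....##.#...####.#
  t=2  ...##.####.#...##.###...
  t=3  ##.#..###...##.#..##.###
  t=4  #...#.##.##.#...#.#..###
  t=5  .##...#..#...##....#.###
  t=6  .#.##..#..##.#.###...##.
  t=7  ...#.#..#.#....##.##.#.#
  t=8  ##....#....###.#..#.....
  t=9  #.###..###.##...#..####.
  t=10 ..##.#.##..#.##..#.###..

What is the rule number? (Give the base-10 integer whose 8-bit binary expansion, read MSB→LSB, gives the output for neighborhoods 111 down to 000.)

153

  ###|#  b7=1 t=0,i=4
  ##.|.  b6=0 t=0,i=0
  #.#|.  b5=0 t=0,i=7
  #..|#  b4=1 t=0,i=1
  .##|#  b3=1 t=0,i=3
  .#.|.  b2=0 t=0,i=8
  ..#|.  b1=0 t=0,i=2
  ...|#  b0=1 t=0,i=12
  bits 10011001 = 153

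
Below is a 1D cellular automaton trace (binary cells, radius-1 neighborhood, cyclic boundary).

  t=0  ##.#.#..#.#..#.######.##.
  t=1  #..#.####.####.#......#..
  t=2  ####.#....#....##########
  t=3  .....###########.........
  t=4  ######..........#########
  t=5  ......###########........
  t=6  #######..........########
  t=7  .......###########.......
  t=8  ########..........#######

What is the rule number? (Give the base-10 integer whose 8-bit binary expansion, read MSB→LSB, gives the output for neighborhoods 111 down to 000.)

31

  [7] ### => .  t=0,i=16
  [6] ##. => .  t=0,i=1
  [5] #.# => .  t=0,i=2
  [4] #.. => #  t=0,i=6
  [3] .## => #  t=0,i=0
  [2] .#. => #  t=0,i=3
  [1] ..# => #  t=0,i=7
  [0] ... => #  t=1,i=17
  bits 00011111 = 31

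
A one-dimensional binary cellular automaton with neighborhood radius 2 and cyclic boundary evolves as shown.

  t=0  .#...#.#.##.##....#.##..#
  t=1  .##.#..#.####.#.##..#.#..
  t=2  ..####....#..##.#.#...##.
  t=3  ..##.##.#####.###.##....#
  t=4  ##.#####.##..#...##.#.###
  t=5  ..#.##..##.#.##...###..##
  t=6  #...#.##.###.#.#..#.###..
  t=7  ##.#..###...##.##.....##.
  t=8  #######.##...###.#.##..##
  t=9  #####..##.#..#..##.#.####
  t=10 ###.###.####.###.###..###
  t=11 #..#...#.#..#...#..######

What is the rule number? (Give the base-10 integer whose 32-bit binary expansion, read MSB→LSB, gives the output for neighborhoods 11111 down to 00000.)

2675483543

  nb #####: next=#  (t=3,i=10, bit31=1)
  nb ####.: next=.  (t=1,i=11, bit30=0)
  nb ###.#: next=.  (t=1,i=12, bit29=0)
  nb ###..: next=#  (t=2,i=5, bit28=1)
  nb ##.##: next=#  (t=0,i=11, bit27=1)
  nb ##.#.: next=#  (t=1,i=3, bit26=1)
  nb ##..#: next=#  (t=0,i=22, bit25=1)
  nb ##...: next=#  (t=0,i=14, bit24=1)
  nb #.###: next=.  (t=1,i=9, bit23=0)
  nb #.##.: next=#  (t=0,i=9, bit22=1)
  nb #.#.#: next=#  (t=0,i=7, bit21=1)
  nb #.#..: next=#  (t=0,i=1, bit20=1)
  nb #..##: next=#  (t=2,i=12, bit19=1)
  nb #..#.: next=.  (t=0,i=23, bit18=0)
  nb #...#: next=.  (t=0,i=3, bit17=0)
  nb #....: next=.  (t=0,i=15, bit16=0)
  nb .####: next=#  (t=1,i=10, bit15=1)
  nb .###.: next=.  (t=3,i=15, bit14=0)
  nb .##.#: next=#  (t=0,i=10, bit13=1)
  nb .##..: next=.  (t=0,i=13, bit12=0)
  nb .#.##: next=.  (t=0,i=8, bit11=0)
  nb .#.#.: next=.  (t=0,i=0, bit10=0)
  nb .#..#: next=#  (t=1,i=5, bit9=1)
  nb .#...: next=#  (t=0,i=2, bit8=1)
  nb ..###: next=#  (t=2,i=2, bit7=1)
  nb ..##.: next=.  (t=1,i=1, bit6=0)
  nb ..#.#: next=.  (t=0,i=5, bit5=0)
  nb ..#..: next=#  (t=2,i=10, bit4=1)
  nb ...##: next=.  (t=1,i=0, bit3=0)
  nb ...#.: next=#  (t=0,i=4, bit2=1)
  nb ....#: next=#  (t=0,i=16, bit1=1)
  nb .....: next=#  (t=7,i=19, bit0=1)
  bits 10011111011110001010001110010111 = 2675483543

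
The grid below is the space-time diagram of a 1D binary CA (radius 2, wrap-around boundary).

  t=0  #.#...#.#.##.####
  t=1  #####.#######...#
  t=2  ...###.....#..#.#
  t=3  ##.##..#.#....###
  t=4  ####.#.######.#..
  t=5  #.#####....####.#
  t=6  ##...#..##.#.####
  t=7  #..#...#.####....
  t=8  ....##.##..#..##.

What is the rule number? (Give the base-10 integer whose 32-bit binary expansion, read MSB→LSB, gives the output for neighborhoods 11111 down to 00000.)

  [31] ##### => .  t=0,i=15
  [30] ####. => #  t=0,i=16
  [29] ###.# => #  t=0,i=0
  [28] ###.. => .  t=1,i=12
  [27] ##.## => #  t=0,i=12
  [26] ##.#. => #  t=0,i=1
  [25] ##..# => #  t=3,i=5
  [24] ##... => .  t=1,i=13
  [23] #.### => .  t=0,i=13
  [22] #.##. => #  t=0,i=10
  [21] #.#.# => #  t=0,i=8
  [20] #.#.. => #  t=0,i=2
  [19] #..## => #  t=4,i=16
  [18] #..#. => .  t=2,i=13
  [17] #...# => #  t=0,i=4
  [16] #.... => #  t=2,i=7
  [15] .#### => .  t=0,i=14
  [14] .###. => #  t=2,i=4
  [13] .##.# => #  t=0,i=11
  [12] .##.. => .  t=3,i=4
  [11] .#.## => #  t=0,i=9
  [10] .#.#. => #  t=0,i=7
  [9] .#..# => .  t=2,i=12
  [8] .#... => #  t=0,i=3
  [7] ..### => #  t=1,i=16
  [6] ..##. => .  t=6,i=8
  [5] ..#.# => #  t=0,i=6
  [4] ..#.. => .  t=2,i=11
  [3] ...## => .  t=1,i=15
  [2] ...#. => .  t=0,i=5
  [1] ....# => #  t=2,i=9
  [0] ..... => .  t=2,i=8
  bits 01101110011110110110110110100010 = 1853582754

1853582754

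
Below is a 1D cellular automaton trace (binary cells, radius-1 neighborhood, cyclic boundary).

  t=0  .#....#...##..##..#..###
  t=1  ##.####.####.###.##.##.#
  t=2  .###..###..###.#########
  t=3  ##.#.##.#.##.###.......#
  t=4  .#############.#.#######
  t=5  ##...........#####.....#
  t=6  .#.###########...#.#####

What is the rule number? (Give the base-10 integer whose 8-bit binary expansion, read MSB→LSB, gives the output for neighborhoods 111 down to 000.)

  [7] ### => .  t=0,i=22
  [6] ##. => #  t=0,i=11
  [5] #.# => #  t=0,i=0
  [4] #.. => .  t=0,i=2
  [3] .## => #  t=0,i=10
  [2] .#. => #  t=0,i=1
  [1] ..# => #  t=0,i=5
  [0] ... => #  t=0,i=3
  bits 01101111 = 111

111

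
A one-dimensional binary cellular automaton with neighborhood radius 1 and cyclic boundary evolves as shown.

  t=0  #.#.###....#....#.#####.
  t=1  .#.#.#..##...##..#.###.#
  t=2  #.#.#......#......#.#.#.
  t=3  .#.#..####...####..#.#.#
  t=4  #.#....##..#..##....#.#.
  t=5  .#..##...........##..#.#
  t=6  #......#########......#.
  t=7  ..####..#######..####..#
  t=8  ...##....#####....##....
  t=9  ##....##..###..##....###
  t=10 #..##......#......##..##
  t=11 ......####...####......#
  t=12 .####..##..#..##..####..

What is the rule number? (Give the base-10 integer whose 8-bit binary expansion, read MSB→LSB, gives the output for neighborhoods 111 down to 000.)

  nb ###: next=#  (t=0,i=5, bit7=1)
  nb ##.: next=.  (t=0,i=6, bit6=0)
  nb #.#: next=#  (t=0,i=1, bit5=1)
  nb #..: next=.  (t=0,i=7, bit4=0)
  nb .##: next=.  (t=0,i=4, bit3=0)
  nb .#.: next=.  (t=0,i=0, bit2=0)
  nb ..#: next=.  (t=0,i=10, bit1=0)
  nb ...: next=#  (t=0,i=8, bit0=1)
  bits 10100001 = 161

161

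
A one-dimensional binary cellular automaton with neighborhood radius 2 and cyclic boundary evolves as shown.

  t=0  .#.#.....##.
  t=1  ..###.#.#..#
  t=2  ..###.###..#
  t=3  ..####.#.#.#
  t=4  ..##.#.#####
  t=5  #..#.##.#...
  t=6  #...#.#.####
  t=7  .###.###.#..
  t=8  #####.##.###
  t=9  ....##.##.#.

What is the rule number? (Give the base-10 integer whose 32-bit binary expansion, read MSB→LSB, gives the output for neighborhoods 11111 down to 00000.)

724757917

  [31] ##### => .  t=4,i=9
  [30] ####. => .  t=3,i=4
  [29] ###.# => #  t=1,i=4
  [28] ###.. => .  t=2,i=8
  [27] ##.## => #  t=2,i=5
  [26] ##.#. => .  t=1,i=5
  [25] ##..# => #  t=0,i=11
  [24] ##... => #  t=6,i=1
  [23] #.### => .  t=2,i=6
  [22] #.##. => .  t=5,i=5
  [21] #.#.# => #  t=1,i=6
  [20] #.#.. => #  t=0,i=3
  [19] #..## => .  t=1,i=1
  [18] #..#. => .  t=0,i=0
  [17] #...# => #  t=5,i=10
  [16] #.... => .  t=0,i=5
  [15] .#### => #  t=3,i=3
  [14] .###. => #  t=1,i=3
  [13] .##.# => #  t=4,i=3
  [12] .##.. => .  t=0,i=10
  [11] .#.## => #  t=4,i=6
  [10] .#.#. => #  t=0,i=2
  [9] .#..# => .  t=1,i=0
  [8] .#... => #  t=0,i=4
  [7] ..### => #  t=1,i=2
  [6] ..##. => .  t=0,i=9
  [5] ..#.# => .  t=0,i=1
  [4] ..#.. => #  t=1,i=11
  [3] ...## => #  t=0,i=8
  [2] ...#. => #  t=5,i=11
  [1] ....# => .  t=0,i=7
  [0] ..... => #  t=0,i=6
  bits 00101011001100101110110110011101 = 724757917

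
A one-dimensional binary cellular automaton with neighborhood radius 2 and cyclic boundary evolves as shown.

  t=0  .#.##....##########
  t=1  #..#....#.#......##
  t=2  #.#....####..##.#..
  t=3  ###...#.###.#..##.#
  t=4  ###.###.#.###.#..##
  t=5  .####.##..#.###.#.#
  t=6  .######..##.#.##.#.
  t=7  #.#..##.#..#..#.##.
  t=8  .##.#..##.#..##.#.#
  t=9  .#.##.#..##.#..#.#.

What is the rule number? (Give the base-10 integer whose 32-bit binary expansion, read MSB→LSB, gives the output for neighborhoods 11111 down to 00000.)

  ##### -> .   bit 31 = 0  t=0,i=11
  ####. -> #   bit 30 = 1  t=0,i=17
  ###.# -> #   bit 29 = 1  t=0,i=18
  ###.. -> #   bit 28 = 1  t=1,i=0
  ##.## -> #   bit 27 = 1  t=3,i=17
  ##.#. -> #   bit 26 = 1  t=0,i=0
  ##..# -> .   bit 25 = 0  t=1,i=1
  ##... -> .   bit 24 = 0  t=0,i=5
  #.### -> #   bit 23 = 1  t=3,i=8
  #.##. -> #   bit 22 = 1  t=0,i=3
  #.#.# -> .   bit 21 = 0  t=0,i=1
  #.#.. -> #   bit 20 = 1  t=1,i=10
  #..## -> #   bit 19 = 1  t=2,i=12
  #..#. -> #   bit 18 = 1  t=1,i=2
  #...# -> #   bit 17 = 1  t=3,i=4
  #.... -> .   bit 16 = 0  t=0,i=6
  .#### -> #   bit 15 = 1  t=0,i=10
  .###. -> .   bit 14 = 0  t=1,i=18
  .##.# -> .   bit 13 = 0  t=2,i=14
  .##.. -> .   bit 12 = 0  t=0,i=4
  .#.## -> .   bit 11 = 0  t=0,i=2
  .#.#. -> #   bit 10 = 1  t=1,i=9
  .#..# -> .   bit 9 = 0  t=2,i=17
  .#... -> .   bit 8 = 0  t=1,i=4
  ..### -> .   bit 7 = 0  t=0,i=9
  ..##. -> .   bit 6 = 0  t=2,i=13
  ..#.# -> #   bit 5 = 1  t=1,i=8
  ..#.. -> .   bit 4 = 0  t=1,i=3
  ...## -> #   bit 3 = 1  t=0,i=8
  ...#. -> #   bit 2 = 1  t=1,i=7
  ....# -> .   bit 1 = 0  t=0,i=7
  ..... -> #   bit 0 = 1  t=1,i=13
  bits 01111100110111101000010000101101 = 2094957613

2094957613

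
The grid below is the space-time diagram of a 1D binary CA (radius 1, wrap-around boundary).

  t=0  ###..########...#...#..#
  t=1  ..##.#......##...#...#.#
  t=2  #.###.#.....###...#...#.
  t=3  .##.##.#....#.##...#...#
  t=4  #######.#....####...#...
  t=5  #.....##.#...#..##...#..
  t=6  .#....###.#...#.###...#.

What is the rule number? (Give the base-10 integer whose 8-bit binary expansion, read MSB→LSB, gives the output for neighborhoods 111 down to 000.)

120

  nb ###: next=.  (t=0,i=0, bit7=0)
  nb ##.: next=#  (t=0,i=2, bit6=1)
  nb #.#: next=#  (t=1,i=4, bit5=1)
  nb #..: next=#  (t=0,i=3, bit4=1)
  nb .##: next=#  (t=0,i=5, bit3=1)
  nb .#.: next=.  (t=0,i=16, bit2=0)
  nb ..#: next=.  (t=0,i=4, bit1=0)
  nb ...: next=.  (t=0,i=14, bit0=0)
  bits 01111000 = 120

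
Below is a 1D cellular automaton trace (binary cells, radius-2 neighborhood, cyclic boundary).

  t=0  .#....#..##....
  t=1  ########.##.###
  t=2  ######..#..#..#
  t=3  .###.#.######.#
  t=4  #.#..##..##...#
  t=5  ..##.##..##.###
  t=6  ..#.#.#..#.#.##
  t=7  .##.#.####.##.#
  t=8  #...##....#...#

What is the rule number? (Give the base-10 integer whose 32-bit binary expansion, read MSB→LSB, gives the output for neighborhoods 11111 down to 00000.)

  #####|#  b31=1 t=1,i=0
  ####.|.  b30=0 t=1,i=6
  ###.#|.  b29=0 t=1,i=7
  ###..|#  b28=1 t=2,i=5
  ##.##|#  b27=1 t=1,i=8
  ##.#.|.  b26=0 t=3,i=4
  ##..#|.  b25=0 t=2,i=6
  ##...|.  b24=0 t=0,i=11
  #.###|.  b23=0 t=1,i=12
  #.##.|.  b22=0 t=1,i=9
  #.#.#|#  b21=1 t=3,i=5
  #.#..|#  b20=1 t=4,i=2
  #..##|.  b19=0 t=0,i=8
  #..#.|#  b18=1 t=2,i=7
  #...#|#  b17=1 t=4,i=12
  #....|#  b16=1 t=0,i=3
  .####|.  b15=0 t=1,i=13
  .###.|#  b14=1 t=3,i=2
  .##.#|.  b13=0 t=1,i=10
  .##..|#  b12=1 t=0,i=10
  .#.##|#  b11=1 t=3,i=0
  .#.#.|.  b10=0 t=6,i=3
  .#..#|#  b9=1 t=0,i=7
  .#...|#  b8=1 t=0,i=2
  ..###|#  b7=1 t=2,i=14
  ..##.|#  b6=1 t=0,i=9
  ..#.#|#  b5=1 t=6,i=2
  ..#..|#  b4=1 t=0,i=1
  ...##|#  b3=1 t=4,i=13
  ...#.|#  b2=1 t=0,i=0
  ....#|#  b1=1 t=0,i=4
  .....|#  b0=1 t=0,i=13
  bits 10011000001101110101101111111111 = 2553764863

2553764863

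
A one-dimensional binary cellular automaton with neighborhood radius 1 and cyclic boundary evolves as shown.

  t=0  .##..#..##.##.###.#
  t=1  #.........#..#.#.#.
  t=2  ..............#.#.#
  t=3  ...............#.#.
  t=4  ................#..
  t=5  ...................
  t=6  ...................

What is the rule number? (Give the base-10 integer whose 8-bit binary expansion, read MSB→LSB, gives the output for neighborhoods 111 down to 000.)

  [7] ### => #  t=0,i=15
  [6] ##. => .  t=0,i=2
  [5] #.# => #  t=0,i=0
  [4] #.. => .  t=0,i=3
  [3] .## => .  t=0,i=1
  [2] .#. => .  t=0,i=5
  [1] ..# => .  t=0,i=4
  [0] ... => .  t=1,i=2
  bits 10100000 = 160

160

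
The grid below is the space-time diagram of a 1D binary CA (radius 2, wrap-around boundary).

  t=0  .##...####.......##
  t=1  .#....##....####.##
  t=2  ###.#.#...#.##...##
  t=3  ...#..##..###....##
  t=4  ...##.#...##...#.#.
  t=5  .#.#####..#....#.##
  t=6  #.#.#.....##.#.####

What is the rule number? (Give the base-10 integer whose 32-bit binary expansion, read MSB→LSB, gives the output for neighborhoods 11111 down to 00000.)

72412147

  nb #####: next=.  (t=2,i=0, bit31=0)
  nb ####.: next=.  (t=0,i=8, bit30=0)
  nb ###.#: next=.  (t=1,i=15, bit29=0)
  nb ###..: next=.  (t=0,i=9, bit28=0)
  nb ##.##: next=.  (t=0,i=0, bit27=0)
  nb ##.#.: next=#  (t=1,i=0, bit26=1)
  nb ##..#: next=.  (t=3,i=8, bit25=0)
  nb ##...: next=.  (t=0,i=3, bit24=0)
  nb #.###: next=.  (t=5,i=3, bit23=0)
  nb #.##.: next=#  (t=0,i=1, bit22=1)
  nb #.#.#: next=.  (t=2,i=4, bit21=0)
  nb #.#..: next=#  (t=1,i=1, bit20=1)
  nb #..##: next=.  (t=3,i=5, bit19=0)
  nb #..#.: next=.  (t=5,i=9, bit18=0)
  nb #...#: next=.  (t=0,i=4, bit17=0)
  nb #....: next=.  (t=0,i=11, bit16=0)
  nb .####: next=#  (t=0,i=7, bit15=1)
  nb .###.: next=#  (t=3,i=11, bit14=1)
  nb .##.#: next=#  (t=0,i=18, bit13=1)
  nb .##..: next=.  (t=0,i=2, bit12=0)
  nb .#.##: next=#  (t=2,i=11, bit11=1)
  nb .#.#.: next=.  (t=2,i=5, bit10=0)
  nb .#..#: next=#  (t=3,i=4, bit9=1)
  nb .#...: next=#  (t=1,i=2, bit8=1)
  nb ..###: next=#  (t=0,i=6, bit7=1)
  nb ..##.: next=#  (t=0,i=17, bit6=1)
  nb ..#.#: next=#  (t=2,i=10, bit5=1)
  nb ..#..: next=#  (t=3,i=3, bit4=1)
  nb ...##: next=.  (t=0,i=5, bit3=0)
  nb ...#.: next=.  (t=2,i=9, bit2=0)
  nb ....#: next=#  (t=0,i=15, bit1=1)
  nb .....: next=#  (t=0,i=12, bit0=1)
  bits 00000100010100001110101111110011 = 72412147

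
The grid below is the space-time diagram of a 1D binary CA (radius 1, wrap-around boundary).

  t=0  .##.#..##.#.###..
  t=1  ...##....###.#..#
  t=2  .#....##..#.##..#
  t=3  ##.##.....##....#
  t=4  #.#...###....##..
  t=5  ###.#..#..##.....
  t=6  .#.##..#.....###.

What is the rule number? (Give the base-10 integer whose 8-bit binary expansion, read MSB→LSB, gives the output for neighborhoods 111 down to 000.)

165

  [7] ### => #  t=0,i=13
  [6] ##. => .  t=0,i=2
  [5] #.# => #  t=0,i=3
  [4] #.. => .  t=0,i=5
  [3] .## => .  t=0,i=1
  [2] .#. => #  t=0,i=4
  [1] ..# => .  t=0,i=0
  [0] ... => #  t=0,i=16
  bits 10100101 = 165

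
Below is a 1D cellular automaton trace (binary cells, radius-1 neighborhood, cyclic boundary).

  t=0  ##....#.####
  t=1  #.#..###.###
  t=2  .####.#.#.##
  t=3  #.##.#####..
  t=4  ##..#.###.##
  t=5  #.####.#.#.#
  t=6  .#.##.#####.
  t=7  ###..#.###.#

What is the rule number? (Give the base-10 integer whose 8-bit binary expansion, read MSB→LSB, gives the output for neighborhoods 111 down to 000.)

  ###|#  b7=1 t=0,i=0
  ##.|.  b6=0 t=0,i=1
  #.#|#  b5=1 t=0,i=7
  #..|#  b4=1 t=0,i=2
  .##|.  b3=0 t=0,i=8
  .#.|#  b2=1 t=0,i=6
  ..#|#  b1=1 t=0,i=5
  ...|.  b0=0 t=0,i=3
  bits 10110110 = 182

182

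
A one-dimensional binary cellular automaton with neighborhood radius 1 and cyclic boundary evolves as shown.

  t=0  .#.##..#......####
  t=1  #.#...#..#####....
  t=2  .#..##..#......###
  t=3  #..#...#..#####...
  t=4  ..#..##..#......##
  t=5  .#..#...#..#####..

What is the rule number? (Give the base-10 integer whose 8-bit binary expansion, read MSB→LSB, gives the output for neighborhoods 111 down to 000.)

35

  [7] ### => .  t=0,i=15
  [6] ##. => .  t=0,i=4
  [5] #.# => #  t=0,i=0
  [4] #.. => .  t=0,i=5
  [3] .## => .  t=0,i=3
  [2] .#. => .  t=0,i=1
  [1] ..# => #  t=0,i=6
  [0] ... => #  t=0,i=9
  bits 00100011 = 35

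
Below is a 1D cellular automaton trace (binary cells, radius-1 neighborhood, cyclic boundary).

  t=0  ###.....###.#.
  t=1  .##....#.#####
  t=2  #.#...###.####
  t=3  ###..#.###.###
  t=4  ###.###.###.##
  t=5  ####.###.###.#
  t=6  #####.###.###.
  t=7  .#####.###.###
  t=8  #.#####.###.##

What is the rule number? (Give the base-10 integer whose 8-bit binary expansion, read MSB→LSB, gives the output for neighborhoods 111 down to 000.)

230

  nb ###: next=#  (t=0,i=1, bit7=1)
  nb ##.: next=#  (t=0,i=2, bit6=1)
  nb #.#: next=#  (t=0,i=11, bit5=1)
  nb #..: next=.  (t=0,i=3, bit4=0)
  nb .##: next=.  (t=0,i=0, bit3=0)
  nb .#.: next=#  (t=0,i=12, bit2=1)
  nb ..#: next=#  (t=0,i=7, bit1=1)
  nb ...: next=.  (t=0,i=4, bit0=0)
  bits 11100110 = 230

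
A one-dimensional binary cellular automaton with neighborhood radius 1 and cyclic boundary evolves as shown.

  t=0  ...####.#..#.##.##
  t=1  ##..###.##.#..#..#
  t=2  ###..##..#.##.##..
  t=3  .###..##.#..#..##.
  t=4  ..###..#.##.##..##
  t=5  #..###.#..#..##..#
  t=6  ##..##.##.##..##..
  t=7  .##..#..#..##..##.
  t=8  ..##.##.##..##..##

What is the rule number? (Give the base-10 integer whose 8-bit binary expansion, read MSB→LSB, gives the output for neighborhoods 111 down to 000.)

213

  [7] ### => #  t=0,i=4
  [6] ##. => #  t=0,i=6
  [5] #.# => .  t=0,i=7
  [4] #.. => #  t=0,i=0
  [3] .## => .  t=0,i=3
  [2] .#. => #  t=0,i=8
  [1] ..# => .  t=0,i=2
  [0] ... => #  t=0,i=1
  bits 11010101 = 213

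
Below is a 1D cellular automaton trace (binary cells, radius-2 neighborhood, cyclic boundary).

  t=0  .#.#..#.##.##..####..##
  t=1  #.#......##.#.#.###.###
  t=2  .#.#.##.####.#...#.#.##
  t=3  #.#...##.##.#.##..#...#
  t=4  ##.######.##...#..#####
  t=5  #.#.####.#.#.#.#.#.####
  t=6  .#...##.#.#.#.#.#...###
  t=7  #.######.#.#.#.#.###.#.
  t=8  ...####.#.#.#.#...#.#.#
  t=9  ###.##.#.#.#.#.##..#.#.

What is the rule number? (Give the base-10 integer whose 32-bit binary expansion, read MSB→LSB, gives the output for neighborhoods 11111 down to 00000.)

  #####|#  b31=1 t=4,i=5
  ####.|#  b30=1 t=0,i=17
  ###.#|.  b29=0 t=1,i=0
  ###..|#  b28=1 t=0,i=18
  ##.##|#  b27=1 t=0,i=10
  ##.#.|#  b26=1 t=0,i=0
  ##..#|.  b25=0 t=0,i=13
  ##...|.  b24=0 t=4,i=12
  #.###|.  b23=0 t=1,i=16
  #.##.|.  b22=0 t=0,i=8
  #.#.#|.  b21=0 t=0,i=1
  #.#..|.  b20=0 t=0,i=3
  #..##|#  b19=1 t=0,i=14
  #..#.|.  b18=0 t=0,i=5
  #...#|#  b17=1 t=2,i=15
  #....|.  b16=0 t=1,i=4
  .####|#  b15=1 t=0,i=16
  .###.|#  b14=1 t=1,i=17
  .##.#|#  b13=1 t=0,i=9
  .##..|#  b12=1 t=0,i=12
  .#.##|.  b11=0 t=0,i=7
  .#.#.|#  b10=1 t=0,i=2
  .#..#|.  b9=0 t=0,i=4
  .#...|#  b8=1 t=1,i=3
  ..###|.  b7=0 t=0,i=15
  ..##.|#  b6=1 t=0,i=21
  ..#.#|.  b5=0 t=0,i=6
  ..#..|#  b4=1 t=3,i=18
  ...##|#  b3=1 t=1,i=8
  ...#.|.  b2=0 t=2,i=16
  ....#|.  b1=0 t=1,i=7
  .....|#  b0=1 t=1,i=5
  bits 11011100000010101111010101011001 = 3691705689

3691705689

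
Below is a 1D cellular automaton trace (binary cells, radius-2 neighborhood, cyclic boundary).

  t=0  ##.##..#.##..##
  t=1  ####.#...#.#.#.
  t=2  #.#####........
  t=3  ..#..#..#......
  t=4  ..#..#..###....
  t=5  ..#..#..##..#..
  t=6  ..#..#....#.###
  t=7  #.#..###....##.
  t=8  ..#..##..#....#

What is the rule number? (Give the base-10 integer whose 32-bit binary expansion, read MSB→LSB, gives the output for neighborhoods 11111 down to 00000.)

  nb #####: next=.  (t=2,i=4, bit31=0)
  nb ####.: next=#  (t=0,i=0, bit30=1)
  nb ###.#: next=#  (t=0,i=1, bit29=1)
  nb ###..: next=.  (t=2,i=6, bit28=0)
  nb ##.##: next=#  (t=0,i=2, bit27=1)
  nb ##.#.: next=#  (t=1,i=4, bit26=1)
  nb ##..#: next=#  (t=0,i=5, bit25=1)
  nb ##...: next=.  (t=2,i=7, bit24=0)
  nb #.###: next=#  (t=1,i=0, bit23=1)
  nb #.##.: next=#  (t=0,i=3, bit22=1)
  nb #.#.#: next=.  (t=1,i=11, bit21=0)
  nb #.#..: next=#  (t=1,i=5, bit20=1)
  nb #..##: next=.  (t=0,i=12, bit19=0)
  nb #..#.: next=.  (t=0,i=6, bit18=0)
  nb #...#: next=.  (t=1,i=7, bit17=0)
  nb #....: next=#  (t=2,i=8, bit16=1)
  nb .####: next=.  (t=0,i=14, bit15=0)
  nb .###.: next=#  (t=4,i=9, bit14=1)
  nb .##.#: next=.  (t=7,i=13, bit13=0)
  nb .##..: next=.  (t=0,i=4, bit12=0)
  nb .#.##: next=.  (t=0,i=8, bit11=0)
  nb .#.#.: next=.  (t=1,i=10, bit10=0)
  nb .#..#: next=.  (t=3,i=3, bit9=0)
  nb .#...: next=#  (t=1,i=6, bit8=1)
  nb ..###: next=#  (t=0,i=13, bit7=1)
  nb ..##.: next=.  (t=5,i=8, bit6=0)
  nb ..#.#: next=.  (t=0,i=7, bit5=0)
  nb ..#..: next=#  (t=3,i=2, bit4=1)
  nb ...##: next=.  (t=7,i=11, bit3=0)
  nb ...#.: next=.  (t=1,i=8, bit2=0)
  nb ....#: next=.  (t=2,i=13, bit1=0)
  nb .....: next=.  (t=2,i=9, bit0=0)
  bits 01101110110100010100000110010000 = 1859207568

1859207568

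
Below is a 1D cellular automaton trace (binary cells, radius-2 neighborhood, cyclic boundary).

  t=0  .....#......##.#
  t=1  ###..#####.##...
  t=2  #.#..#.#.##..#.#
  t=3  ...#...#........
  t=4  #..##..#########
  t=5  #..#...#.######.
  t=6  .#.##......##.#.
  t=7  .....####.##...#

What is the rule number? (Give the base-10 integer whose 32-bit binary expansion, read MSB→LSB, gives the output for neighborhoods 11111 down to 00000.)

  #####|#  b31=1 t=1,i=7
  ####.|.  b30=0 t=1,i=8
  ###.#|#  b29=1 t=1,i=9
  ###..|#  b28=1 t=1,i=2
  ##.##|#  b27=1 t=1,i=10
  ##.#.|.  b26=0 t=0,i=14
  ##..#|.  b25=0 t=1,i=3
  ##...|#  b24=1 t=1,i=13
  #.###|.  b23=0 t=5,i=9
  #.##.|.  b22=0 t=1,i=11
  #.#.#|#  b21=1 t=2,i=7
  #.#..|.  b20=0 t=0,i=15
  #..##|.  b19=0 t=1,i=4
  #..#.|.  b18=0 t=2,i=4
  #...#|.  b17=0 t=1,i=14
  #....|#  b16=1 t=0,i=1
  .####|.  b15=0 t=1,i=6
  .###.|.  b14=0 t=1,i=1
  .##.#|.  b13=0 t=0,i=13
  .##..|.  b12=0 t=1,i=12
  .#.##|.  b11=0 t=2,i=8
  .#.#.|.  b10=0 t=2,i=6
  .#..#|#  b9=1 t=2,i=3
  .#...|#  b8=1 t=0,i=0
  ..###|#  b7=1 t=1,i=0
  ..##.|#  b6=1 t=0,i=12
  ..#.#|.  b5=0 t=2,i=5
  ..#..|#  b4=1 t=0,i=5
  ...##|#  b3=1 t=0,i=11
  ...#.|.  b2=0 t=0,i=4
  ....#|.  b1=0 t=0,i=3
  .....|#  b0=1 t=0,i=2
  bits 10111001001000010000001111011001 = 3105948633

3105948633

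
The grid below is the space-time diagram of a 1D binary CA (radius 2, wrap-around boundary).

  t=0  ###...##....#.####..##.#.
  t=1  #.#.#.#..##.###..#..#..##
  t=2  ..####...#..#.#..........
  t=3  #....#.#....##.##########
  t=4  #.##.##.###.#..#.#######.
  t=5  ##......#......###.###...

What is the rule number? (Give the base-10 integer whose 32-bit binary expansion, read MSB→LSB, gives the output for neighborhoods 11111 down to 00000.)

  nb #####: next=#  (t=3,i=17, bit31=1)
  nb ####.: next=.  (t=0,i=16, bit30=0)
  nb ###.#: next=.  (t=1,i=0, bit29=0)
  nb ###..: next=#  (t=0,i=2, bit28=1)
  nb ##.##: next=.  (t=1,i=11, bit27=0)
  nb ##.#.: next=.  (t=0,i=22, bit26=0)
  nb ##..#: next=.  (t=0,i=18, bit25=0)
  nb ##...: next=.  (t=0,i=3, bit24=0)
  nb #.###: next=#  (t=0,i=0, bit23=1)
  nb #.##.: next=.  (t=4,i=2, bit22=0)
  nb #.#.#: next=#  (t=0,i=23, bit21=1)
  nb #.#..: next=.  (t=1,i=6, bit20=0)
  nb #..##: next=.  (t=0,i=19, bit19=0)
  nb #..#.: next=.  (t=1,i=16, bit18=0)
  nb #...#: next=#  (t=0,i=4, bit17=1)
  nb #....: next=#  (t=0,i=9, bit16=1)
  nb .####: next=.  (t=0,i=15, bit15=0)
  nb .###.: next=.  (t=0,i=1, bit14=0)
  nb .##.#: next=.  (t=0,i=21, bit13=0)
  nb .##..: next=.  (t=0,i=7, bit12=0)
  nb .#.##: next=#  (t=0,i=13, bit11=1)
  nb .#.#.: next=#  (t=1,i=3, bit10=1)
  nb .#..#: next=.  (t=1,i=7, bit9=0)
  nb .#...: next=#  (t=2,i=15, bit8=1)
  nb ..###: next=.  (t=1,i=23, bit7=0)
  nb ..##.: next=#  (t=0,i=6, bit6=1)
  nb ..#.#: next=#  (t=0,i=12, bit5=1)
  nb ..#..: next=.  (t=1,i=17, bit4=0)
  nb ...##: next=.  (t=0,i=5, bit3=0)
  nb ...#.: next=.  (t=0,i=11, bit2=0)
  nb ....#: next=#  (t=0,i=10, bit1=1)
  nb .....: next=#  (t=2,i=17, bit0=1)
  bits 10010000101000110000110101100011 = 2426604899

2426604899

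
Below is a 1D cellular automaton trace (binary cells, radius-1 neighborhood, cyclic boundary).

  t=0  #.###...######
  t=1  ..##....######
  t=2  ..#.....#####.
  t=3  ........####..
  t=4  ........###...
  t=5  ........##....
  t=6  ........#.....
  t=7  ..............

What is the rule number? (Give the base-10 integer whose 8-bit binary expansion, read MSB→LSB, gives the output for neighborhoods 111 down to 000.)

136

  ### -> #   bit 7 = 1  t=0,i=3
  ##. -> .   bit 6 = 0  t=0,i=0
  #.# -> .   bit 5 = 0  t=0,i=1
  #.. -> .   bit 4 = 0  t=0,i=5
  .## -> #   bit 3 = 1  t=0,i=2
  .#. -> .   bit 2 = 0  t=2,i=2
  ..# -> .   bit 1 = 0  t=0,i=7
  ... -> .   bit 0 = 0  t=0,i=6
  bits 10001000 = 136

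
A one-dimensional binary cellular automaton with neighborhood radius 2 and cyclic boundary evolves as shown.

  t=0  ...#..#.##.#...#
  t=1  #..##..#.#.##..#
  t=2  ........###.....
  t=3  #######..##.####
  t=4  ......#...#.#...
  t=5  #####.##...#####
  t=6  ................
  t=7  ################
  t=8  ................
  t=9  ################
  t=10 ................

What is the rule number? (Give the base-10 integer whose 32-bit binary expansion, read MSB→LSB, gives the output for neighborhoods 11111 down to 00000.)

280063763

  nb #####: next=.  (t=3,i=0, bit31=0)
  nb ####.: next=.  (t=3,i=5, bit30=0)
  nb ###.#: next=.  (t=5,i=4, bit29=0)
  nb ###..: next=#  (t=2,i=10, bit28=1)
  nb ##.##: next=.  (t=3,i=11, bit27=0)
  nb ##.#.: next=.  (t=0,i=10, bit26=0)
  nb ##..#: next=.  (t=1,i=1, bit25=0)
  nb ##...: next=.  (t=2,i=11, bit24=0)
  nb #.###: next=#  (t=3,i=12, bit23=1)
  nb #.##.: next=.  (t=0,i=8, bit22=0)
  nb #.#.#: next=#  (t=1,i=9, bit21=1)
  nb #.#..: next=#  (t=0,i=11, bit20=1)
  nb #..##: next=.  (t=1,i=2, bit19=0)
  nb #..#.: next=.  (t=0,i=5, bit18=0)
  nb #...#: next=.  (t=0,i=1, bit17=0)
  nb #....: next=#  (t=2,i=12, bit16=1)
  nb .####: next=.  (t=3,i=13, bit15=0)
  nb .###.: next=#  (t=2,i=9, bit14=1)
  nb .##.#: next=#  (t=0,i=9, bit13=1)
  nb .##..: next=.  (t=1,i=0, bit12=0)
  nb .#.##: next=#  (t=0,i=7, bit11=1)
  nb .#.#.: next=#  (t=1,i=8, bit10=1)
  nb .#..#: next=#  (t=0,i=4, bit9=1)
  nb .#...: next=#  (t=0,i=0, bit8=1)
  nb ..###: next=.  (t=2,i=8, bit7=0)
  nb ..##.: next=.  (t=1,i=3, bit6=0)
  nb ..#.#: next=.  (t=0,i=6, bit5=0)
  nb ..#..: next=#  (t=0,i=3, bit4=1)
  nb ...##: next=.  (t=2,i=7, bit3=0)
  nb ...#.: next=.  (t=0,i=2, bit2=0)
  nb ....#: next=#  (t=2,i=6, bit1=1)
  nb .....: next=#  (t=2,i=0, bit0=1)
  bits 00010000101100010110111100010011 = 280063763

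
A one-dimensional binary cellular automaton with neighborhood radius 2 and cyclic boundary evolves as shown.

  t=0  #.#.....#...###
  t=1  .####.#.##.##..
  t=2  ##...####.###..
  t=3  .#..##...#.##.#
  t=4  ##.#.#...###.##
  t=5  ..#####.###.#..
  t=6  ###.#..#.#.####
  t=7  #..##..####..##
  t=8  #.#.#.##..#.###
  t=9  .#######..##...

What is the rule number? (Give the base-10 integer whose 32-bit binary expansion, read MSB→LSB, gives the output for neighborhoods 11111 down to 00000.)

  #####|#  b31=1 t=5,i=4
  ####.|.  b30=0 t=0,i=14
  ###.#|.  b29=0 t=0,i=0
  ###..|#  b28=1 t=2,i=12
  ##.##|#  b27=1 t=1,i=10
  ##.#.|#  b26=1 t=0,i=1
  ##..#|.  b25=0 t=2,i=13
  ##...|.  b24=0 t=1,i=13
  #.###|.  b23=0 t=2,i=10
  #.##.|#  b22=1 t=1,i=8
  #.#.#|#  b21=1 t=1,i=6
  #.#..|#  b20=1 t=0,i=2
  #..##|#  b19=1 t=2,i=14
  #..#.|.  b18=0 t=6,i=6
  #...#|.  b17=0 t=0,i=10
  #....|#  b16=1 t=0,i=4
  .####|.  b15=0 t=0,i=13
  .###.|#  b14=1 t=2,i=11
  .##.#|.  b13=0 t=1,i=9
  .##..|#  b12=1 t=1,i=12
  .#.##|#  b11=1 t=1,i=7
  .#.#.|#  b10=1 t=3,i=0
  .#..#|.  b9=0 t=3,i=2
  .#...|#  b8=1 t=0,i=3
  ..###|#  b7=1 t=0,i=12
  ..##.|.  b6=0 t=2,i=0
  ..#.#|#  b5=1 t=3,i=9
  ..#..|#  b4=1 t=0,i=8
  ...##|#  b3=1 t=0,i=11
  ...#.|.  b2=0 t=0,i=7
  ....#|#  b1=1 t=0,i=6
  .....|.  b0=0 t=0,i=5
  bits 10011100011110010101110110111010 = 2625199546

2625199546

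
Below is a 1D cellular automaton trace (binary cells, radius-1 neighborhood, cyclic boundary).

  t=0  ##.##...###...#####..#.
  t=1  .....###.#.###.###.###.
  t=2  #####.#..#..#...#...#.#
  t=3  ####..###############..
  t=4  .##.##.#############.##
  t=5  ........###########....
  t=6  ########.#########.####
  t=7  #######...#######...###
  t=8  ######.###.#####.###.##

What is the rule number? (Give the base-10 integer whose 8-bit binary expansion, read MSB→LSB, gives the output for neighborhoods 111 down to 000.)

151

  ### -> #   bit 7 = 1  t=0,i=9
  ##. -> .   bit 6 = 0  t=0,i=1
  #.# -> .   bit 5 = 0  t=0,i=2
  #.. -> #   bit 4 = 1  t=0,i=5
  .## -> .   bit 3 = 0  t=0,i=0
  .#. -> #   bit 2 = 1  t=0,i=21
  ..# -> #   bit 1 = 1  t=0,i=7
  ... -> #   bit 0 = 1  t=0,i=6
  bits 10010111 = 151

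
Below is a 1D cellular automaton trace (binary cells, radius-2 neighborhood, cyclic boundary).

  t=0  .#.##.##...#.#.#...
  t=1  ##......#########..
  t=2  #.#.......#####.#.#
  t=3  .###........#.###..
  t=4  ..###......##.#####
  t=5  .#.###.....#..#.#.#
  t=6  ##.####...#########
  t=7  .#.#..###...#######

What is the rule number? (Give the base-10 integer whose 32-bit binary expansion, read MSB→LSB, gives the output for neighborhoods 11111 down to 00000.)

3049146228

  ##### -> #   bit 31 = 1  t=1,i=10
  ####. -> .   bit 30 = 0  t=1,i=15
  ###.# -> #   bit 29 = 1  t=2,i=14
  ###.. -> #   bit 28 = 1  t=1,i=16
  ##.## -> .   bit 27 = 0  t=0,i=5
  ##.#. -> #   bit 26 = 1  t=2,i=1
  ##..# -> .   bit 25 = 0  t=1,i=17
  ##... -> #   bit 24 = 1  t=0,i=8
  #.### -> #   bit 23 = 1  t=3,i=14
  #.##. -> .   bit 22 = 0  t=0,i=3
  #.#.# -> #   bit 21 = 1  t=0,i=13
  #.#.. -> #   bit 20 = 1  t=0,i=15
  #..## -> #   bit 19 = 1  t=1,i=18
  #..#. -> #   bit 18 = 1  t=5,i=13
  #...# -> #   bit 17 = 1  t=0,i=9
  #.... -> .   bit 16 = 0  t=0,i=17
  .#### -> .   bit 15 = 0  t=1,i=9
  .###. -> #   bit 14 = 1  t=3,i=2
  .##.# -> .   bit 13 = 0  t=0,i=4
  .##.. -> .   bit 12 = 0  t=0,i=7
  .#.## -> .   bit 11 = 0  t=0,i=2
  .#.#. -> #   bit 10 = 1  t=0,i=12
  .#..# -> #   bit 9 = 1  t=5,i=12
  .#... -> #   bit 8 = 1  t=0,i=16
  ..### -> .   bit 7 = 0  t=1,i=8
  ..##. -> #   bit 6 = 1  t=1,i=0
  ..#.# -> #   bit 5 = 1  t=0,i=1
  ..#.. -> #   bit 4 = 1  t=5,i=11
  ...## -> .   bit 3 = 0  t=1,i=7
  ...#. -> #   bit 2 = 1  t=0,i=0
  ....# -> .   bit 1 = 0  t=0,i=18
  ..... -> .   bit 0 = 0  t=1,i=4
  bits 10110101101111100100011101110100 = 3049146228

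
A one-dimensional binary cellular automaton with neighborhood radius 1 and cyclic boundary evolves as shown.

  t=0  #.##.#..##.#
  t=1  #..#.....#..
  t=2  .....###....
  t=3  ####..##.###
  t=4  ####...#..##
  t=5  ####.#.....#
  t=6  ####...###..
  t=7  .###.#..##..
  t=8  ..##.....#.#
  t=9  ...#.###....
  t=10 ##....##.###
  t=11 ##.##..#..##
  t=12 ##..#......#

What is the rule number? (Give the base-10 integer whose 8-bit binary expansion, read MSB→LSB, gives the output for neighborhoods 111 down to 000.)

193

  [7] ### => #  t=2,i=6
  [6] ##. => #  t=0,i=0
  [5] #.# => .  t=0,i=1
  [4] #.. => .  t=0,i=6
  [3] .## => .  t=0,i=2
  [2] .#. => .  t=0,i=5
  [1] ..# => .  t=0,i=7
  [0] ... => #  t=1,i=5
  bits 11000001 = 193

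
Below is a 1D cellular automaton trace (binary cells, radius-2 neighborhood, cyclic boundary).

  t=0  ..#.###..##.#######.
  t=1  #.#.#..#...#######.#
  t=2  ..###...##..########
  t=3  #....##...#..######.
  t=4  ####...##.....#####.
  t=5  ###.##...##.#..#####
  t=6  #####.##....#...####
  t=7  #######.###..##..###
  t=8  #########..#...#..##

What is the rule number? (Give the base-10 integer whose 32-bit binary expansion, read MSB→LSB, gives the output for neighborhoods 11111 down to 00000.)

3958605090

  nb #####: next=#  (t=0,i=14, bit31=1)
  nb ####.: next=#  (t=0,i=17, bit30=1)
  nb ###.#: next=#  (t=1,i=17, bit29=1)
  nb ###..: next=.  (t=0,i=6, bit28=0)
  nb ##.##: next=#  (t=0,i=11, bit27=1)
  nb ##.#.: next=.  (t=1,i=1, bit26=0)
  nb ##..#: next=#  (t=0,i=7, bit25=1)
  nb ##...: next=#  (t=0,i=19, bit24=1)
  nb #.###: next=#  (t=0,i=4, bit23=1)
  nb #.##.: next=#  (t=1,i=19, bit22=1)
  nb #.#.#: next=#  (t=1,i=2, bit21=1)
  nb #.#..: next=#  (t=1,i=4, bit20=1)
  nb #..##: next=.  (t=0,i=8, bit19=0)
  nb #..#.: next=.  (t=1,i=6, bit18=0)
  nb #...#: next=#  (t=0,i=0, bit17=1)
  nb #....: next=#  (t=3,i=2, bit16=1)
  nb .####: next=#  (t=0,i=13, bit15=1)
  nb .###.: next=.  (t=0,i=5, bit14=0)
  nb .##.#: next=.  (t=0,i=10, bit13=0)
  nb .##..: next=.  (t=2,i=9, bit12=0)
  nb .#.##: next=.  (t=0,i=3, bit11=0)
  nb .#.#.: next=#  (t=1,i=3, bit10=1)
  nb .#..#: next=.  (t=1,i=5, bit9=0)
  nb .#...: next=#  (t=1,i=8, bit8=1)
  nb ..###: next=.  (t=1,i=11, bit7=0)
  nb ..##.: next=.  (t=0,i=9, bit6=0)
  nb ..#.#: next=#  (t=0,i=2, bit5=1)
  nb ..#..: next=.  (t=1,i=7, bit4=0)
  nb ...##: next=.  (t=1,i=10, bit3=0)
  nb ...#.: next=.  (t=0,i=1, bit2=0)
  nb ....#: next=#  (t=3,i=3, bit1=1)
  nb .....: next=.  (t=4,i=11, bit0=0)
  bits 11101011111100111000010100100010 = 3958605090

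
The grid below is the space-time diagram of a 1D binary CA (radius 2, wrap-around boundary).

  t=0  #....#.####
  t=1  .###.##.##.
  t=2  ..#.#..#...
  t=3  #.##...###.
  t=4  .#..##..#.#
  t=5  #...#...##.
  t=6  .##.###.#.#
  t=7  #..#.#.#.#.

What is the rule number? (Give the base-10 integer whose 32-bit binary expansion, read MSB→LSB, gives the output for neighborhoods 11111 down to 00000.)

  [31] ##### => #  t=0,i=9
  [30] ####. => .  t=0,i=10
  [29] ###.# => .  t=1,i=3
  [28] ###.. => .  t=0,i=0
  [27] ##.## => #  t=1,i=4
  [26] ##.#. => #  t=3,i=10
  [25] ##..# => .  t=1,i=10
  [24] ##... => #  t=0,i=1
  [23] #.### => .  t=0,i=7
  [22] #.##. => .  t=1,i=5
  [21] #.#.# => .  t=3,i=0
  [20] #.#.. => .  t=2,i=4
  [19] #..## => .  t=1,i=0
  [18] #..#. => .  t=2,i=6
  [17] #...# => #  t=3,i=5
  [16] #.... => #  t=0,i=2
  [15] .#### => #  t=0,i=8
  [14] .###. => #  t=1,i=2
  [13] .##.# => .  t=1,i=6
  [12] .##.. => .  t=1,i=9
  [11] .#.## => #  t=0,i=6
  [10] .#.#. => #  t=2,i=3
  [9] .#..# => .  t=2,i=5
  [8] .#... => #  t=2,i=8
  [7] ..### => .  t=1,i=1
  [6] ..##. => #  t=4,i=4
  [5] ..#.# => #  t=0,i=5
  [4] ..#.. => #  t=2,i=7
  [3] ...## => .  t=3,i=6
  [2] ...#. => .  t=0,i=4
  [1] ....# => #  t=0,i=3
  [0] ..... => .  t=2,i=10
  bits 10001101000000111100110101110010 = 2365836658

2365836658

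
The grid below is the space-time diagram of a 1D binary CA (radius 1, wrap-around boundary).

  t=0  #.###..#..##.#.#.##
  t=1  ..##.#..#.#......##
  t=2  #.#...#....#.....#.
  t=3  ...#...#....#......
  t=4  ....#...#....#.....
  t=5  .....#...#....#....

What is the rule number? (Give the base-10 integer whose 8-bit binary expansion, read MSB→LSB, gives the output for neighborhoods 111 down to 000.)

  [7] ### => #  t=0,i=3
  [6] ##. => .  t=0,i=0
  [5] #.# => .  t=0,i=1
  [4] #.. => #  t=0,i=5
  [3] .## => #  t=0,i=2
  [2] .#. => .  t=0,i=7
  [1] ..# => .  t=0,i=6
  [0] ... => .  t=1,i=12
  bits 10011000 = 152

152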